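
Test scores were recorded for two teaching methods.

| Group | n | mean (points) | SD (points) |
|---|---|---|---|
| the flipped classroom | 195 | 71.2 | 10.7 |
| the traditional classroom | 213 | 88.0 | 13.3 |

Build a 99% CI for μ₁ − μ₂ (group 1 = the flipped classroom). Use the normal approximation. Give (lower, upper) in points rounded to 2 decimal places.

(-19.87, -13.73)

SE₁ = s₁/√n₁ = 10.7/√195 = 0.7662; SE₂ = 13.3/√213 = 0.9113.
Independent samples, unequal variances: SE_diff = √(SE₁² + SE₂²) = √(0.58706244 + 0.83046769) = 1.1906.
z* = 2.576, so margin of error = 2.576 × 1.1906 = 3.0670.
Difference in means = 71.2 − 88.0 = -16.8000.
-16.8000 ± 3.0670 → (-19.87, -13.73).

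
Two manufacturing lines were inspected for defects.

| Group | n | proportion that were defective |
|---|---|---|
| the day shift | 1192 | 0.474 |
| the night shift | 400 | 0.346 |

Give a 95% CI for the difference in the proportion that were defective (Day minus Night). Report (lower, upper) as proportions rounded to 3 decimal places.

(0.073, 0.183)

SE₁ = √(p̂₁(1−p̂₁)/n₁) = √(0.4740·0.5260/1192) = 0.01446; SE₂ = √(0.3460·0.6540/400) = 0.02378.
Independent samples: SE of the difference = √(SE₁² + SE₂²) = √(0.0002090916 + 0.0005654884) = 0.02783.
z* for 95% confidence is 1.960, so the margin of error is 1.960 × 0.02783 = 0.05455.
Point estimate p̂₁ − p̂₂ = 0.4740 − 0.3460 = 0.1280.
0.1280 ± 0.05455 → (0.073, 0.183).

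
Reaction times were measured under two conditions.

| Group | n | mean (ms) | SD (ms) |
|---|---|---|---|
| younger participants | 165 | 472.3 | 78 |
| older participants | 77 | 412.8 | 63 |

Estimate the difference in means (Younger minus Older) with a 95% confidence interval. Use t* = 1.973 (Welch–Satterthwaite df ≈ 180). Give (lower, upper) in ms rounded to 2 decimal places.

(40.95, 78.05)

Standard errors of each mean: 78/√165 = 6.0723 and 63/√77 = 7.1795.
SE(x̄₁ − x̄₂) = √(6.0723² + 7.1795²) = 9.4031 for independent samples with unequal variances.
With t* = 1.973, the margin is 1.973 × 9.4031 = 18.5523.
x̄₁ − x̄₂ = 472.3 − 412.8 = 59.5000; the interval is 59.5000 ± 18.5523 = (40.95, 78.05).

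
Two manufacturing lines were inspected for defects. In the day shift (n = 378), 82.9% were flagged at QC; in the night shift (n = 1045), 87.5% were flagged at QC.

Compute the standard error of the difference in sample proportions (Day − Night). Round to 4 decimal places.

0.0219

SE₁ = √(p̂₁(1−p̂₁)/n₁) = √(0.8290·0.1710/378) = 0.01937; SE₂ = √(0.8750·0.1250/1045) = 0.01023.
Independent samples: SE of the difference = √(SE₁² + SE₂²) = √(0.0003751969 + 0.0001046529) = 0.02191.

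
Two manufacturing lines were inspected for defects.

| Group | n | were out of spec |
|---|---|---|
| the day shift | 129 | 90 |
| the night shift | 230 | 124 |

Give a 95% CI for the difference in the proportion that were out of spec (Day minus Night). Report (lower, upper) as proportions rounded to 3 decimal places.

Sample proportions: 90/129 = 0.6977, 124/230 = 0.5391.
Each SE is √(p̂(1−p̂)/n): √(0.6977·0.3023/129) = 0.04044 and √(0.5391·0.4609/230) = 0.03287.
SE(p̂₁ − p̂₂) = √(SE₁² + SE₂²) = √(0.0016353936 + 0.0010804369) = 0.05211, since the two samples are independent.
At 95% confidence z* = 1.960; margin = 1.960 × 0.05211 = 0.10214.
The difference is 0.6977 − 0.5391 = 0.1586, so the interval is 0.1586 ± 0.10214 = (0.056, 0.261).

(0.056, 0.261)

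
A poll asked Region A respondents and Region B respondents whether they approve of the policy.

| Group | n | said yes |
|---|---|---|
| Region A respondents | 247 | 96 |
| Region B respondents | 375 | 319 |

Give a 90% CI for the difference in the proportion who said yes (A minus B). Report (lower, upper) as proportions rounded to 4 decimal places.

p̂₁ = 96/247 = 0.3887 and p̂₂ = 319/375 = 0.8507.
SE₁ = √(p̂₁(1−p̂₁)/n₁) = √(0.3887·0.6113/247) = 0.03102; SE₂ = √(0.8507·0.1493/375) = 0.01840.
Independent samples: SE of the difference = √(SE₁² + SE₂²) = √(0.0009622404 + 0.00033856) = 0.03607.
z* for 90% confidence is 1.645, so the margin of error is 1.645 × 0.03607 = 0.05934.
Point estimate p̂₁ − p̂₂ = 0.3887 − 0.8507 = -0.4620.
-0.4620 ± 0.05934 → (-0.5213, -0.4027).

(-0.5213, -0.4027)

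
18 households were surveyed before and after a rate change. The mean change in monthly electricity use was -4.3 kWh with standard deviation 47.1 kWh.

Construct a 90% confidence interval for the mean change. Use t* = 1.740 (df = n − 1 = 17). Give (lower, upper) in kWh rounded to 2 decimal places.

This is a matched-pairs design, so SE = s_d/√n = 47.1/√18 = 11.1016.
Margin = 1.740 × 11.1016 = 19.3168; the interval is -4.3 ± 19.3168 = (-23.62, 15.02).

(-23.62, 15.02)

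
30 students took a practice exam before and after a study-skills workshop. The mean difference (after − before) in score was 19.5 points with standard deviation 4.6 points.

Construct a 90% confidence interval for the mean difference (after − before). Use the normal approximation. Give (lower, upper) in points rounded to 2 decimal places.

Paired design: SE = s_d/√n = 4.6/√30 = 0.8398.
z* = 1.645; margin of error = 1.645 × 0.8398 = 1.3815.
19.5 ± 1.3815 → (18.12, 20.88).

(18.12, 20.88)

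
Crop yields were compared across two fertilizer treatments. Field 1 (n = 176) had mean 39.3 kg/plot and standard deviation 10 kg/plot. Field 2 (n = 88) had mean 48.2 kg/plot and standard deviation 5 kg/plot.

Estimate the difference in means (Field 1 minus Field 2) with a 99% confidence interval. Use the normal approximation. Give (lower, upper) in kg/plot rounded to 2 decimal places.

Standard errors of each mean: 10/√176 = 0.7538 and 5/√88 = 0.5330.
SE(x̄₁ − x̄₂) = √(0.7538² + 0.5330²) = 0.9232 for independent samples with unequal variances.
With z* = 2.576, the margin is 2.576 × 0.9232 = 2.3782.
x̄₁ − x̄₂ = 39.3 − 48.2 = -8.9000; the interval is -8.9000 ± 2.3782 = (-11.28, -6.52).

(-11.28, -6.52)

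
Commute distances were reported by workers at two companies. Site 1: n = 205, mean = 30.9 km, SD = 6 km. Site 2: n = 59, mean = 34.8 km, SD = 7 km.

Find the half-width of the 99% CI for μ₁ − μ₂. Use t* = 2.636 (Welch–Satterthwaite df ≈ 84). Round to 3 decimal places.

2.644

Standard errors of each mean: 6/√205 = 0.4191 and 7/√59 = 0.9113.
SE(x̄₁ − x̄₂) = √(0.4191² + 0.9113²) = 1.0031 for independent samples with unequal variances.
With t* = 2.636, the margin is 2.636 × 1.0031 = 2.6442.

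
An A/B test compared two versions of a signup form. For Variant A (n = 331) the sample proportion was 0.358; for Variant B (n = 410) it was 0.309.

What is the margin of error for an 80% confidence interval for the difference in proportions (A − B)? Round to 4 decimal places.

The two standard errors are √(0.3580×0.6420/331) = 0.02635 and √(0.3090×0.6910/410) = 0.02282.
Because the samples are independent, SE_diff = √(0.02635² + 0.02282²) = 0.03486.
Using z* = 1.282 for 80%, ME = 1.282 × 0.03486 = 0.04469.

0.0447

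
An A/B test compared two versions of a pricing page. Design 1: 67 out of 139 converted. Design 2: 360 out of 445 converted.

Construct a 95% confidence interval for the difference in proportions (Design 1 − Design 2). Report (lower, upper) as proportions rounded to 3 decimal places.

(-0.418, -0.236)

First, p̂₁ = 67/139 = 0.4820; p̂₂ = 360/445 = 0.8090.
The two standard errors are √(0.4820×0.5180/139) = 0.04238 and √(0.8090×0.1910/445) = 0.01863.
Because the samples are independent, SE_diff = √(0.04238² + 0.01863²) = 0.04629.
Using z* = 1.960 for 95%, ME = 1.960 × 0.04629 = 0.09073.
p̂₁ − p̂₂ = -0.3270; interval -0.3270 ± 0.09073 gives (-0.418, -0.236).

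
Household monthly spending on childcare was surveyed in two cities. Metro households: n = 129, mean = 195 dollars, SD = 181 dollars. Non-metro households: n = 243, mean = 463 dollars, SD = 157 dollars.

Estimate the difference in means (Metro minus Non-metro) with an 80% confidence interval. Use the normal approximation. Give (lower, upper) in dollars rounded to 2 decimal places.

Per-group SEs: s₁/√n₁ = 181/√129 = 15.9362, s₂/√n₂ = 157/√243 = 10.0716.
Unpooled SE of the difference: √(253.96247044 + 101.43712656) = 18.8520.
Margin of error = z* · SE = 1.282 × 18.8520 = 24.1683.
x̄₁ − x̄₂ = 195 − 463 = -268.0000.
CI: -268.0000 ± 24.1683 = (-292.17, -243.83).

(-292.17, -243.83)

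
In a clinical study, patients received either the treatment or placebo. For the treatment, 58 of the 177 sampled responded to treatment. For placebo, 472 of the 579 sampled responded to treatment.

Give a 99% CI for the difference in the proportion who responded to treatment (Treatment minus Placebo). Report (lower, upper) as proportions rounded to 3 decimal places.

(-0.587, -0.388)

p̂₁ = 58/177 = 0.3277 and p̂₂ = 472/579 = 0.8152.
SE₁ = √(p̂₁(1−p̂₁)/n₁) = √(0.3277·0.6723/177) = 0.03528; SE₂ = √(0.8152·0.1848/579) = 0.01613.
Independent samples: SE of the difference = √(SE₁² + SE₂²) = √(0.0012446784 + 0.0002601769) = 0.03879.
z* for 99% confidence is 2.576, so the margin of error is 2.576 × 0.03879 = 0.09992.
Point estimate p̂₁ − p̂₂ = 0.3277 − 0.8152 = -0.4875.
-0.4875 ± 0.09992 → (-0.587, -0.388).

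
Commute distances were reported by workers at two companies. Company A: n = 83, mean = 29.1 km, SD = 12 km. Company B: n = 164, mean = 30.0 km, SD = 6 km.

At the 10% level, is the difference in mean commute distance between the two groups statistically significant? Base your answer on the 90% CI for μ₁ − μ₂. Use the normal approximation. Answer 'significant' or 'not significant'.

Per-group SEs: s₁/√n₁ = 12/√83 = 1.3172, s₂/√n₂ = 6/√164 = 0.4685.
Unpooled SE of the difference: √(1.73501584 + 0.21949225) = 1.3980.
Margin of error = z* · SE = 1.645 × 1.3980 = 2.2997.
x̄₁ − x̄₂ = 29.1 − 30.0 = -0.9000.
CI: -0.9000 ± 2.2997 = (-3.1997, 1.3997).
The interval (-3.1997, 1.3997) contains 0, so the difference is not significant.

not significant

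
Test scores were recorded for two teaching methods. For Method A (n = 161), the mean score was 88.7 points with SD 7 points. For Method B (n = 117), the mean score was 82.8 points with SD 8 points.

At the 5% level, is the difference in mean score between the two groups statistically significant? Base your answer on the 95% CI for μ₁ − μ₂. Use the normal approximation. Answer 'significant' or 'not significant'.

significant

Standard errors of each mean: 7/√161 = 0.5517 and 8/√117 = 0.7396.
SE(x̄₁ − x̄₂) = √(0.5517² + 0.7396²) = 0.9227 for independent samples with unequal variances.
With z* = 1.960, the margin is 1.960 × 0.9227 = 1.8085.
x̄₁ − x̄₂ = 88.7 − 82.8 = 5.9000; the interval is 5.9000 ± 1.8085 = (4.0915, 7.7085).
The interval (4.0915, 7.7085) does not contain 0, so the difference is significant.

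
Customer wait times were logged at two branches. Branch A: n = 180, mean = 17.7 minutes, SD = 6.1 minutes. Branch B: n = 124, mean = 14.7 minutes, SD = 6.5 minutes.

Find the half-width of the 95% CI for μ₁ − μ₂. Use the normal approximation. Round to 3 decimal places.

Standard errors of each mean: 6.1/√180 = 0.4547 and 6.5/√124 = 0.5837.
SE(x̄₁ − x̄₂) = √(0.4547² + 0.5837²) = 0.7399 for independent samples with unequal variances.
With z* = 1.960, the margin is 1.960 × 0.7399 = 1.4502.

1.450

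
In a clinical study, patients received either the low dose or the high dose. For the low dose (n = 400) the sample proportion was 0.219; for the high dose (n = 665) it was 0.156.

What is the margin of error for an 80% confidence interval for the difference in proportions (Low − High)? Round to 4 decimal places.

Each SE is √(p̂(1−p̂)/n): √(0.2190·0.7810/400) = 0.02068 and √(0.1560·0.8440/665) = 0.01407.
SE(p̂₁ − p̂₂) = √(SE₁² + SE₂²) = √(0.0004276624 + 0.0001979649) = 0.02501, since the two samples are independent.
At 80% confidence z* = 1.282; margin = 1.282 × 0.02501 = 0.03206.

0.0321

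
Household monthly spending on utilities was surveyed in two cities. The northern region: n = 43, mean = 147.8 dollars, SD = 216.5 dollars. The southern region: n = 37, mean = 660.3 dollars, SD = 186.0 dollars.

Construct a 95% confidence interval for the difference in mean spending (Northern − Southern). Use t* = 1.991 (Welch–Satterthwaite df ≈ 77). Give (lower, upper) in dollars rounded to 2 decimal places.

(-602.10, -422.90)

Per-group SEs: s₁/√n₁ = 216.5/√43 = 33.0159, s₂/√n₂ = 186.0/√37 = 30.5782.
Unpooled SE of the difference: √(1090.04965281 + 935.02631524) = 45.0008.
Margin of error = t* · SE = 1.991 × 45.0008 = 89.5966.
x̄₁ − x̄₂ = 147.8 − 660.3 = -512.5000.
CI: -512.5000 ± 89.5966 = (-602.10, -422.90).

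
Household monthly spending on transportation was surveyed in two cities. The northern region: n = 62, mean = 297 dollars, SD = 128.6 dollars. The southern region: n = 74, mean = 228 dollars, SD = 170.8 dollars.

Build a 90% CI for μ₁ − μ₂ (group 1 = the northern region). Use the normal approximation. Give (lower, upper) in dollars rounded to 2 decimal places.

(26.71, 111.29)

Per-group SEs: s₁/√n₁ = 128.6/√62 = 16.3322, s₂/√n₂ = 170.8/√74 = 19.8551.
Unpooled SE of the difference: √(266.74075684 + 394.22499601) = 25.7093.
Margin of error = z* · SE = 1.645 × 25.7093 = 42.2918.
x̄₁ − x̄₂ = 297 − 228 = 69.0000.
CI: 69.0000 ± 42.2918 = (26.71, 111.29).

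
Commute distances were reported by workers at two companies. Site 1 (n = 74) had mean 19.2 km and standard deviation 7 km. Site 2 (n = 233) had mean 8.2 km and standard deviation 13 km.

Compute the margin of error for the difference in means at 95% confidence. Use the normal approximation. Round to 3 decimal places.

2.309

SE₁ = s₁/√n₁ = 7/√74 = 0.8137; SE₂ = 13/√233 = 0.8517.
Independent samples, unequal variances: SE_diff = √(SE₁² + SE₂²) = √(0.66210769 + 0.72539289) = 1.1779.
z* = 1.960, so margin of error = 1.960 × 1.1779 = 2.3087.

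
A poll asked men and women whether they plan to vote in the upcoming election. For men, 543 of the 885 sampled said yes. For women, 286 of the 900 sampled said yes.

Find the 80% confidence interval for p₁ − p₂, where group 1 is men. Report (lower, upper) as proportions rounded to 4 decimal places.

(0.2669, 0.3247)

First, p̂₁ = 543/885 = 0.6136; p̂₂ = 286/900 = 0.3178.
The two standard errors are √(0.6136×0.3864/885) = 0.01637 and √(0.3178×0.6822/900) = 0.01552.
Because the samples are independent, SE_diff = √(0.01637² + 0.01552²) = 0.02256.
Using z* = 1.282 for 80%, ME = 1.282 × 0.02256 = 0.02892.
p̂₁ − p̂₂ = 0.2958; interval 0.2958 ± 0.02892 gives (0.2669, 0.3247).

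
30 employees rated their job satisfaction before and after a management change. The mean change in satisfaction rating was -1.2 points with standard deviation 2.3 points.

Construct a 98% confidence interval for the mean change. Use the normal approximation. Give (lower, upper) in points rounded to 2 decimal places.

Paired design: SE = s_d/√n = 2.3/√30 = 0.4199.
z* = 2.326; margin of error = 2.326 × 0.4199 = 0.9767.
-1.2 ± 0.9767 → (-2.18, -0.22).

(-2.18, -0.22)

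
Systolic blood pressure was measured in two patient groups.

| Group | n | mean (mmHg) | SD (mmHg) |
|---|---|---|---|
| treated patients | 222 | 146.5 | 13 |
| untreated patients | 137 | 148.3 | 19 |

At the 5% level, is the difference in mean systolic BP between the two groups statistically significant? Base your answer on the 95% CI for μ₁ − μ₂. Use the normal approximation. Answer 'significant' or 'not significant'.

Per-group SEs: s₁/√n₁ = 13/√222 = 0.8725, s₂/√n₂ = 19/√137 = 1.6233.
Unpooled SE of the difference: √(0.76125625 + 2.63510289) = 1.8429.
Margin of error = z* · SE = 1.960 × 1.8429 = 3.6121.
x̄₁ − x̄₂ = 146.5 − 148.3 = -1.8000.
CI: -1.8000 ± 3.6121 = (-5.4121, 1.8121).
The interval (-5.4121, 1.8121) contains 0, so the difference is not significant.

not significant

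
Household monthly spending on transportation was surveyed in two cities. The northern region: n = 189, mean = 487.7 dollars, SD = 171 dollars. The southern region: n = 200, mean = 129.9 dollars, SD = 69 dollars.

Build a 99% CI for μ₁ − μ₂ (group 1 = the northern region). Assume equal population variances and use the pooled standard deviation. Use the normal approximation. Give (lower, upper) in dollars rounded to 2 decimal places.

(324.08, 391.52)

s_p = √[((n₁−1)s₁² + (n₂−1)s₂²)/(n₁+n₂−2)] = √[(188·171² + 199·69²)/387] = 129.0469.
SE = 129.0469·√(1/189 + 1/200) = 13.0911.
With z* = 2.576, margin = 2.576 × 13.0911 = 33.7227.
x̄₁ − x̄₂ = 487.7 − 129.9 = 357.8000; interval 357.8000 ± 33.7227 = (324.08, 391.52).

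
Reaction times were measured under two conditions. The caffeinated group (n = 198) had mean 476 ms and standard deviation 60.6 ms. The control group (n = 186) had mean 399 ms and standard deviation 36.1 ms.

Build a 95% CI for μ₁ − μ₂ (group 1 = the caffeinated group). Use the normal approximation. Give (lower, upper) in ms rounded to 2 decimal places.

(67.09, 86.91)

SE₁ = s₁/√n₁ = 60.6/√198 = 4.3067; SE₂ = 36.1/√186 = 2.6470.
Independent samples, unequal variances: SE_diff = √(SE₁² + SE₂²) = √(18.54766489 + 7.006609) = 5.0551.
z* = 1.960, so margin of error = 1.960 × 5.0551 = 9.9080.
Difference in means = 476 − 399 = 77.0000.
77.0000 ± 9.9080 → (67.09, 86.91).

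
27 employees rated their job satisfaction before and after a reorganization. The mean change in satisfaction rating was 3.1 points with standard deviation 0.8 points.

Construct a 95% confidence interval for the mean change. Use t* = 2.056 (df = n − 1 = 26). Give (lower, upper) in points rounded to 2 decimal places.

(2.78, 3.42)

Paired design: SE = s_d/√n = 0.8/√27 = 0.1540.
t* = 2.056; margin of error = 2.056 × 0.1540 = 0.3166.
3.1 ± 0.3166 → (2.78, 3.42).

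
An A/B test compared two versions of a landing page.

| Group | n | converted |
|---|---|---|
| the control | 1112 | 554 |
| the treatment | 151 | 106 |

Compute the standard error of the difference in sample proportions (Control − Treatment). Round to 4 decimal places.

p̂₁ = 554/1112 = 0.4982 and p̂₂ = 106/151 = 0.7020.
SE₁ = √(p̂₁(1−p̂₁)/n₁) = √(0.4982·0.5018/1112) = 0.01499; SE₂ = √(0.7020·0.2980/151) = 0.03722.
Independent samples: SE of the difference = √(SE₁² + SE₂²) = √(0.0002247001 + 0.0013853284) = 0.04013.

0.0401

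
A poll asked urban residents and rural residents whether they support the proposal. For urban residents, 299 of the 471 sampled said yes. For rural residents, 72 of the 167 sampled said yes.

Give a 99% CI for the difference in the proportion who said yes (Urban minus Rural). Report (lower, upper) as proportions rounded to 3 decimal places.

First, p̂₁ = 299/471 = 0.6348; p̂₂ = 72/167 = 0.4311.
The two standard errors are √(0.6348×0.3652/471) = 0.02219 and √(0.4311×0.5689/167) = 0.03832.
Because the samples are independent, SE_diff = √(0.02219² + 0.03832²) = 0.04428.
Using z* = 2.576 for 99%, ME = 2.576 × 0.04428 = 0.11407.
p̂₁ − p̂₂ = 0.2037; interval 0.2037 ± 0.11407 gives (0.090, 0.318).

(0.090, 0.318)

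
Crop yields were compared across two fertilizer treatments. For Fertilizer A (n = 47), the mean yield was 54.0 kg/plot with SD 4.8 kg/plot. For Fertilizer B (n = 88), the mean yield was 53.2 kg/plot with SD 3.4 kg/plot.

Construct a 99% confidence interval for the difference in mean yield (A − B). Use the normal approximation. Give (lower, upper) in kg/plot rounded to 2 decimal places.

SE₁ = s₁/√n₁ = 4.8/√47 = 0.7002; SE₂ = 3.4/√88 = 0.3624.
Independent samples, unequal variances: SE_diff = √(SE₁² + SE₂²) = √(0.49028004 + 0.13133376) = 0.7884.
z* = 2.576, so margin of error = 2.576 × 0.7884 = 2.0309.
Difference in means = 54.0 − 53.2 = 0.8000.
0.8000 ± 2.0309 → (-1.23, 2.83).

(-1.23, 2.83)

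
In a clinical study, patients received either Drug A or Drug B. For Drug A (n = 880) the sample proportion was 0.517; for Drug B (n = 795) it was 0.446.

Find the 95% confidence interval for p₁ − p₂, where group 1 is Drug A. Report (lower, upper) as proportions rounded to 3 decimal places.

(0.023, 0.119)

The two standard errors are √(0.5170×0.4830/880) = 0.01685 and √(0.4460×0.5540/795) = 0.01763.
Because the samples are independent, SE_diff = √(0.01685² + 0.01763²) = 0.02439.
Using z* = 1.960 for 95%, ME = 1.960 × 0.02439 = 0.04780.
p̂₁ − p̂₂ = 0.0710; interval 0.0710 ± 0.04780 gives (0.023, 0.119).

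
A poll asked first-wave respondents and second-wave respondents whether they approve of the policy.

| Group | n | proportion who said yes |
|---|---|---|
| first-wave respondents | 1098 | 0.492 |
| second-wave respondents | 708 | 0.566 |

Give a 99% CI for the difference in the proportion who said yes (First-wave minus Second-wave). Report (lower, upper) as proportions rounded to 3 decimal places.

SE₁ = √(p̂₁(1−p̂₁)/n₁) = √(0.4920·0.5080/1098) = 0.01509; SE₂ = √(0.5660·0.4340/708) = 0.01863.
Independent samples: SE of the difference = √(SE₁² + SE₂²) = √(0.0002277081 + 0.0003470769) = 0.02397.
z* for 99% confidence is 2.576, so the margin of error is 2.576 × 0.02397 = 0.06175.
Point estimate p̂₁ − p̂₂ = 0.4920 − 0.5660 = -0.0740.
-0.0740 ± 0.06175 → (-0.136, -0.012).

(-0.136, -0.012)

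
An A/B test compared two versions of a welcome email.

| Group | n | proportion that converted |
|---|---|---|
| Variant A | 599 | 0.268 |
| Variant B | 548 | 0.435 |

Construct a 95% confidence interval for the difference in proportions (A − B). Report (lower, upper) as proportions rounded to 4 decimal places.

Each SE is √(p̂(1−p̂)/n): √(0.2680·0.7320/599) = 0.01810 and √(0.4350·0.5650/548) = 0.02118.
SE(p̂₁ − p̂₂) = √(SE₁² + SE₂²) = √(0.00032761 + 0.0004485924) = 0.02786, since the two samples are independent.
At 95% confidence z* = 1.960; margin = 1.960 × 0.02786 = 0.05461.
The difference is 0.2680 − 0.4350 = -0.1670, so the interval is -0.1670 ± 0.05461 = (-0.2216, -0.1124).

(-0.2216, -0.1124)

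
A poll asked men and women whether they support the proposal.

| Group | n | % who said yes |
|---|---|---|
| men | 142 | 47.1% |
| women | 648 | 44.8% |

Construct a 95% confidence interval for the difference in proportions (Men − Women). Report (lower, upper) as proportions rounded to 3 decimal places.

(-0.068, 0.114)

Each SE is √(p̂(1−p̂)/n): √(0.4710·0.5290/142) = 0.04189 and √(0.4480·0.5520/648) = 0.01954.
SE(p̂₁ − p̂₂) = √(SE₁² + SE₂²) = √(0.0017547721 + 0.0003818116) = 0.04622, since the two samples are independent.
At 95% confidence z* = 1.960; margin = 1.960 × 0.04622 = 0.09059.
The difference is 0.4710 − 0.4480 = 0.0230, so the interval is 0.0230 ± 0.09059 = (-0.068, 0.114).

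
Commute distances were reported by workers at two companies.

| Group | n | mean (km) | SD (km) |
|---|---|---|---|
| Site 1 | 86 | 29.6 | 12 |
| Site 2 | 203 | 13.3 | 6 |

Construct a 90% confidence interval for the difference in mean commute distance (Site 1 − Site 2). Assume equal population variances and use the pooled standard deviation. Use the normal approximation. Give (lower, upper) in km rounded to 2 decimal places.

s_p = √[((n₁−1)s₁² + (n₂−1)s₂²)/(n₁+n₂−2)] = √[(85·12² + 202·6²)/287] = 8.2454.
SE = 8.2454·√(1/86 + 1/203) = 1.0609.
With z* = 1.645, margin = 1.645 × 1.0609 = 1.7452.
x̄₁ − x̄₂ = 29.6 − 13.3 = 16.3000; interval 16.3000 ± 1.7452 = (14.55, 18.05).

(14.55, 18.05)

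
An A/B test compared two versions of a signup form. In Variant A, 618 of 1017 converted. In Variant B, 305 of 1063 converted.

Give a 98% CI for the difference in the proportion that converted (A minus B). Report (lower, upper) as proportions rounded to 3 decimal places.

(0.273, 0.369)

p̂₁ = 618/1017 = 0.6077 and p̂₂ = 305/1063 = 0.2869.
SE₁ = √(p̂₁(1−p̂₁)/n₁) = √(0.6077·0.3923/1017) = 0.01531; SE₂ = √(0.2869·0.7131/1063) = 0.01387.
Independent samples: SE of the difference = √(SE₁² + SE₂²) = √(0.0002343961 + 0.0001923769) = 0.02066.
z* for 98% confidence is 2.326, so the margin of error is 2.326 × 0.02066 = 0.04806.
Point estimate p̂₁ − p̂₂ = 0.6077 − 0.2869 = 0.3208.
0.3208 ± 0.04806 → (0.273, 0.369).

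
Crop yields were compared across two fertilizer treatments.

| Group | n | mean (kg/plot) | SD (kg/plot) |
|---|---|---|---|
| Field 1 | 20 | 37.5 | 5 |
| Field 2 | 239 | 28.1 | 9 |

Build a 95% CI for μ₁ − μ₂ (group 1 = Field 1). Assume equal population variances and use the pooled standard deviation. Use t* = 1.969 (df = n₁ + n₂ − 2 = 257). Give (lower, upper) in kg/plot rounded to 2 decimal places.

(5.38, 13.42)

Pooled variance s_p² = [19·5² + 238·9²] / (20+239−2) = 76.8599, so s_p = 8.7670.
SE_diff = s_p·√(1/n₁ + 1/n₂) = 8.7670·√(1/20 + 1/239) = 2.0407.
t* = 1.969; margin = 1.969 × 2.0407 = 4.0181.
Difference = 37.5 − 28.1 = 9.4000.
9.4000 ± 4.0181 → (5.38, 13.42).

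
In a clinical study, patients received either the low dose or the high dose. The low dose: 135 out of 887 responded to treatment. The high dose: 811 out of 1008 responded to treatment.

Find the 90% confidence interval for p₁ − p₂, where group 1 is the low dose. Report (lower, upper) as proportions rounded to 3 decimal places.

(-0.681, -0.624)

Sample proportions: 135/887 = 0.1522, 811/1008 = 0.8046.
Each SE is √(p̂(1−p̂)/n): √(0.1522·0.8478/887) = 0.01206 and √(0.8046·0.1954/1008) = 0.01249.
SE(p̂₁ − p̂₂) = √(SE₁² + SE₂²) = √(0.0001454436 + 0.0001560001) = 0.01736, since the two samples are independent.
At 90% confidence z* = 1.645; margin = 1.645 × 0.01736 = 0.02856.
The difference is 0.1522 − 0.8046 = -0.6524, so the interval is -0.6524 ± 0.02856 = (-0.681, -0.624).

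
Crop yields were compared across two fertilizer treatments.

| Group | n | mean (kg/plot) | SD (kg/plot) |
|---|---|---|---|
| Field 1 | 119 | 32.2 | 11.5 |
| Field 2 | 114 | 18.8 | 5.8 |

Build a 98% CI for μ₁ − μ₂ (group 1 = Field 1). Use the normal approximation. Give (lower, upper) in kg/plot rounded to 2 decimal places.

Standard errors of each mean: 11.5/√119 = 1.0542 and 5.8/√114 = 0.5432.
SE(x̄₁ − x̄₂) = √(1.0542² + 0.5432²) = 1.1859 for independent samples with unequal variances.
With z* = 2.326, the margin is 2.326 × 1.1859 = 2.7584.
x̄₁ − x̄₂ = 32.2 − 18.8 = 13.4000; the interval is 13.4000 ± 2.7584 = (10.64, 16.16).

(10.64, 16.16)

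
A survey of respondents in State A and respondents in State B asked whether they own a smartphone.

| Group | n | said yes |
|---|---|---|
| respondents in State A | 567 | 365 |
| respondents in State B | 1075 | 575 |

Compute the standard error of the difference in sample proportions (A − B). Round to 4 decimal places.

0.0252

p̂₁ = 365/567 = 0.6437 and p̂₂ = 575/1075 = 0.5349.
SE₁ = √(p̂₁(1−p̂₁)/n₁) = √(0.6437·0.3563/567) = 0.02011; SE₂ = √(0.5349·0.4651/1075) = 0.01521.
Independent samples: SE of the difference = √(SE₁² + SE₂²) = √(0.0004044121 + 0.0002313441) = 0.02521.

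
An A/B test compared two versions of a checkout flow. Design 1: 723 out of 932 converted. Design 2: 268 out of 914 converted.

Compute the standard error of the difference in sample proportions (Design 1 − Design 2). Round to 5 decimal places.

0.02033

p̂₁ = 723/932 = 0.7758 and p̂₂ = 268/914 = 0.2932.
SE₁ = √(p̂₁(1−p̂₁)/n₁) = √(0.7758·0.2242/932) = 0.01366; SE₂ = √(0.2932·0.7068/914) = 0.01506.
Independent samples: SE of the difference = √(SE₁² + SE₂²) = √(0.0001865956 + 0.0002268036) = 0.02033.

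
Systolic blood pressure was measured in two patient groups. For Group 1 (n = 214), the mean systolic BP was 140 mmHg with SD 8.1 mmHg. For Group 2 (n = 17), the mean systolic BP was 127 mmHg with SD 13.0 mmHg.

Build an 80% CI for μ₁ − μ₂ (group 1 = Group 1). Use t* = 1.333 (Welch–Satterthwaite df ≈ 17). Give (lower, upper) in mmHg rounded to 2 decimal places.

(8.73, 17.27)

SE₁ = s₁/√n₁ = 8.1/√214 = 0.5537; SE₂ = 13.0/√17 = 3.1530.
Independent samples, unequal variances: SE_diff = √(SE₁² + SE₂²) = √(0.30658369 + 9.941409) = 3.2012.
t* = 1.333, so margin of error = 1.333 × 3.2012 = 4.2672.
Difference in means = 140 − 127 = 13.0000.
13.0000 ± 4.2672 → (8.73, 17.27).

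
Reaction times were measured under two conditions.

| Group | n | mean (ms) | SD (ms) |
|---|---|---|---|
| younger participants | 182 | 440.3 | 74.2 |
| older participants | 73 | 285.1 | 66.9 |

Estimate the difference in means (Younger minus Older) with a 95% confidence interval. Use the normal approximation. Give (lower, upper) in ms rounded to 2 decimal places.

Per-group SEs: s₁/√n₁ = 74.2/√182 = 5.5001, s₂/√n₂ = 66.9/√73 = 7.8301.
Unpooled SE of the difference: √(30.25110001 + 61.31046601) = 9.5688.
Margin of error = z* · SE = 1.960 × 9.5688 = 18.7548.
x̄₁ − x̄₂ = 440.3 − 285.1 = 155.2000.
CI: 155.2000 ± 18.7548 = (136.45, 173.95).

(136.45, 173.95)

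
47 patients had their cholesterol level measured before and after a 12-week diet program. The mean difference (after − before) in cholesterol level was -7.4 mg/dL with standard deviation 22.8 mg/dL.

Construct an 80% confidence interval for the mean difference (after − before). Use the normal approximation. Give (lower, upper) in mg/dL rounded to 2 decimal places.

(-11.66, -3.14)

Paired design: SE = s_d/√n = 22.8/√47 = 3.3257.
z* = 1.282; margin of error = 1.282 × 3.3257 = 4.2635.
-7.4 ± 4.2635 → (-11.66, -3.14).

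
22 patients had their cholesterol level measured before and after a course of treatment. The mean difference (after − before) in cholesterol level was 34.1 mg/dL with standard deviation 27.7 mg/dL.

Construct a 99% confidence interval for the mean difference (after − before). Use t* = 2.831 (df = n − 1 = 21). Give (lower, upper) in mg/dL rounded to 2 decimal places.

(17.38, 50.82)

This is a matched-pairs design, so SE = s_d/√n = 27.7/√22 = 5.9057.
Margin = 2.831 × 5.9057 = 16.7190; the interval is 34.1 ± 16.7190 = (17.38, 50.82).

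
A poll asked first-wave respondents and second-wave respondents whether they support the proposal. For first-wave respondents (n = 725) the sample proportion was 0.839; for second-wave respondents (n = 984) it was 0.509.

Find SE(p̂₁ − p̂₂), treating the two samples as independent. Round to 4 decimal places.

Each SE is √(p̂(1−p̂)/n): √(0.8390·0.1610/725) = 0.01365 and √(0.5090·0.4910/984) = 0.01594.
SE(p̂₁ − p̂₂) = √(SE₁² + SE₂²) = √(0.0001863225 + 0.0002540836) = 0.02099, since the two samples are independent.

0.0210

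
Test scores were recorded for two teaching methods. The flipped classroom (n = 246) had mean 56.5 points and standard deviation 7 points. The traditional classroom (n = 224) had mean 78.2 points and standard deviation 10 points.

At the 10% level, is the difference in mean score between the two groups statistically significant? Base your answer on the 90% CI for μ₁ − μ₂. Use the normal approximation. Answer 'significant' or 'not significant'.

SE₁ = s₁/√n₁ = 7/√246 = 0.4463; SE₂ = 10/√224 = 0.6682.
Independent samples, unequal variances: SE_diff = √(SE₁² + SE₂²) = √(0.19918369 + 0.44649124) = 0.8035.
z* = 1.645, so margin of error = 1.645 × 0.8035 = 1.3218.
Difference in means = 56.5 − 78.2 = -21.7000.
-21.7000 ± 1.3218 → (-23.0218, -20.3782).
The interval (-23.0218, -20.3782) does not contain 0, so the difference is significant.

significant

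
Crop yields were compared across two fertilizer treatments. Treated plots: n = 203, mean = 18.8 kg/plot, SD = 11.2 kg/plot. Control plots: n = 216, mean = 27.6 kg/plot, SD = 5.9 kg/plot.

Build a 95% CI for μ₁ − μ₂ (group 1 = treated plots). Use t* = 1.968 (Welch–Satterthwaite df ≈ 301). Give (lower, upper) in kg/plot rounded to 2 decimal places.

(-10.54, -7.06)

Standard errors of each mean: 11.2/√203 = 0.7861 and 5.9/√216 = 0.4014.
SE(x̄₁ − x̄₂) = √(0.7861² + 0.4014²) = 0.8827 for independent samples with unequal variances.
With t* = 1.968, the margin is 1.968 × 0.8827 = 1.7372.
x̄₁ − x̄₂ = 18.8 − 27.6 = -8.8000; the interval is -8.8000 ± 1.7372 = (-10.54, -7.06).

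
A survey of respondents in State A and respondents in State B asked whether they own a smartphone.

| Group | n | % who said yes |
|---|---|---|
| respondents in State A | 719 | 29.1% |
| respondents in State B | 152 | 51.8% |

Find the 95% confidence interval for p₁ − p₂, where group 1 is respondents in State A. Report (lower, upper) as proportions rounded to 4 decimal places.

(-0.3131, -0.1409)

The two standard errors are √(0.2910×0.7090/719) = 0.01694 and √(0.5180×0.4820/152) = 0.04053.
Because the samples are independent, SE_diff = √(0.01694² + 0.04053²) = 0.04393.
Using z* = 1.960 for 95%, ME = 1.960 × 0.04393 = 0.08610.
p̂₁ − p̂₂ = -0.2270; interval -0.2270 ± 0.08610 gives (-0.3131, -0.1409).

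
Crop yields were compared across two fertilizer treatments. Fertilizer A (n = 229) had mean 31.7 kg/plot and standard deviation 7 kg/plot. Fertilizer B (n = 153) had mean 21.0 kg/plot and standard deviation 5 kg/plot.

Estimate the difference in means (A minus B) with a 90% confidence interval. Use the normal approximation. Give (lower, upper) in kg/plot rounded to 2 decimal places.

(9.69, 11.71)

Per-group SEs: s₁/√n₁ = 7/√229 = 0.4626, s₂/√n₂ = 5/√153 = 0.4042.
Unpooled SE of the difference: √(0.21399876 + 0.16337764) = 0.6143.
Margin of error = z* · SE = 1.645 × 0.6143 = 1.0105.
x̄₁ − x̄₂ = 31.7 − 21.0 = 10.7000.
CI: 10.7000 ± 1.0105 = (9.69, 11.71).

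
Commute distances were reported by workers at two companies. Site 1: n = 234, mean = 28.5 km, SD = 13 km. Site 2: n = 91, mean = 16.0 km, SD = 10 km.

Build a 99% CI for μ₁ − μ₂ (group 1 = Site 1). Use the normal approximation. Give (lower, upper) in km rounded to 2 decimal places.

SE₁ = s₁/√n₁ = 13/√234 = 0.8498; SE₂ = 10/√91 = 1.0483.
Independent samples, unequal variances: SE_diff = √(SE₁² + SE₂²) = √(0.72216004 + 1.09893289) = 1.3495.
z* = 2.576, so margin of error = 2.576 × 1.3495 = 3.4763.
Difference in means = 28.5 − 16.0 = 12.5000.
12.5000 ± 3.4763 → (9.02, 15.98).

(9.02, 15.98)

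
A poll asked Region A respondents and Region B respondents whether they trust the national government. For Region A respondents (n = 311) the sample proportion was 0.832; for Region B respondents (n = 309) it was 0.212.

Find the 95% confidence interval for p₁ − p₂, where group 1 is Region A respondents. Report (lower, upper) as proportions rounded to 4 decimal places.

Each SE is √(p̂(1−p̂)/n): √(0.8320·0.1680/311) = 0.02120 and √(0.2120·0.7880/309) = 0.02325.
SE(p̂₁ − p̂₂) = √(SE₁² + SE₂²) = √(0.00044944 + 0.0005405625) = 0.03146, since the two samples are independent.
At 95% confidence z* = 1.960; margin = 1.960 × 0.03146 = 0.06166.
The difference is 0.8320 − 0.2120 = 0.6200, so the interval is 0.6200 ± 0.06166 = (0.5583, 0.6817).

(0.5583, 0.6817)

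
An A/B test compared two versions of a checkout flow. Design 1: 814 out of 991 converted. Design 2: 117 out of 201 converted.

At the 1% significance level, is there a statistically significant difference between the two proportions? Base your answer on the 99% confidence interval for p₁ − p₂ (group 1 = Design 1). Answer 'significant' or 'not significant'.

significant

p̂₁ = 814/991 = 0.8214 and p̂₂ = 117/201 = 0.5821.
SE₁ = √(p̂₁(1−p̂₁)/n₁) = √(0.8214·0.1786/991) = 0.01217; SE₂ = √(0.5821·0.4179/201) = 0.03479.
Independent samples: SE of the difference = √(SE₁² + SE₂²) = √(0.0001481089 + 0.0012103441) = 0.03686.
z* for 99% confidence is 2.576, so the margin of error is 2.576 × 0.03686 = 0.09495.
Point estimate p̂₁ − p̂₂ = 0.8214 − 0.5821 = 0.2393.
0.2393 ± 0.09495 → (0.14435, 0.33425).
The interval (0.14435, 0.33425) does not contain 0, so the difference is significant.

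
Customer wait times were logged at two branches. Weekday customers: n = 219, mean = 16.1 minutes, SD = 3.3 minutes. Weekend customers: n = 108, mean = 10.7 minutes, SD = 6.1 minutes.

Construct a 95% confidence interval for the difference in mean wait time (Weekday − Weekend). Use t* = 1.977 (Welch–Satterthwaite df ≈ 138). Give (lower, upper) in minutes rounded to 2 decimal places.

(4.16, 6.64)

SE₁ = s₁/√n₁ = 3.3/√219 = 0.2230; SE₂ = 6.1/√108 = 0.5870.
Independent samples, unequal variances: SE_diff = √(SE₁² + SE₂²) = √(0.049729 + 0.344569) = 0.6279.
t* = 1.977, so margin of error = 1.977 × 0.6279 = 1.2414.
Difference in means = 16.1 − 10.7 = 5.4000.
5.4000 ± 1.2414 → (4.16, 6.64).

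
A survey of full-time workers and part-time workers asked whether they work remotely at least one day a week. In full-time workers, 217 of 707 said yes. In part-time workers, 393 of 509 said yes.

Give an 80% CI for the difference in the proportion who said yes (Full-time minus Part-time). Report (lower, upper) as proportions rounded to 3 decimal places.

Sample proportions: 217/707 = 0.3069, 393/509 = 0.7721.
Each SE is √(p̂(1−p̂)/n): √(0.3069·0.6931/707) = 0.01735 and √(0.7721·0.2279/509) = 0.01859.
SE(p̂₁ − p̂₂) = √(SE₁² + SE₂²) = √(0.0003010225 + 0.0003455881) = 0.02543, since the two samples are independent.
At 80% confidence z* = 1.282; margin = 1.282 × 0.02543 = 0.03260.
The difference is 0.3069 − 0.7721 = -0.4652, so the interval is -0.4652 ± 0.03260 = (-0.498, -0.433).

(-0.498, -0.433)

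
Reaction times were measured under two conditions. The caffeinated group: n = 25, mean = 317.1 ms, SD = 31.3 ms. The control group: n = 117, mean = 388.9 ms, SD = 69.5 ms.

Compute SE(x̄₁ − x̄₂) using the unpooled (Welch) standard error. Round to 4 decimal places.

8.9706

SE₁ = s₁/√n₁ = 31.3/√25 = 6.2600; SE₂ = 69.5/√117 = 6.4253.
Independent samples, unequal variances: SE_diff = √(SE₁² + SE₂²) = √(39.1876 + 41.28448009) = 8.9706.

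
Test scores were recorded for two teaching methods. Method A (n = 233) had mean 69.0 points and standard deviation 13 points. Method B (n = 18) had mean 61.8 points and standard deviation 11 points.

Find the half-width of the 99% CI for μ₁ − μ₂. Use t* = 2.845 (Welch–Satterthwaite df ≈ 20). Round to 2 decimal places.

Per-group SEs: s₁/√n₁ = 13/√233 = 0.8517, s₂/√n₂ = 11/√18 = 2.5927.
Unpooled SE of the difference: √(0.72539289 + 6.72209329) = 2.7290.
Margin of error = t* · SE = 2.845 × 2.7290 = 7.7640.

7.76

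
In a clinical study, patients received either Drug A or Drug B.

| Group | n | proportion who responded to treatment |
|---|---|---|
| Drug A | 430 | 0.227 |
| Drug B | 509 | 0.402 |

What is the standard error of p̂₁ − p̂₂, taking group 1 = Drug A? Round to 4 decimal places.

0.0297

The two standard errors are √(0.2270×0.7730/430) = 0.02020 and √(0.4020×0.5980/509) = 0.02173.
Because the samples are independent, SE_diff = √(0.02020² + 0.02173²) = 0.02967.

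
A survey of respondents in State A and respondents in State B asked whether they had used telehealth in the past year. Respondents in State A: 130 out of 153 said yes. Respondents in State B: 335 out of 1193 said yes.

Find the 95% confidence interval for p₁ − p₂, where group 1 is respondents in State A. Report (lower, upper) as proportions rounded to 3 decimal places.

(0.507, 0.631)

First, p̂₁ = 130/153 = 0.8497; p̂₂ = 335/1193 = 0.2808.
The two standard errors are √(0.8497×0.1503/153) = 0.02889 and √(0.2808×0.7192/1193) = 0.01301.
Because the samples are independent, SE_diff = √(0.02889² + 0.01301²) = 0.03168.
Using z* = 1.960 for 95%, ME = 1.960 × 0.03168 = 0.06209.
p̂₁ − p̂₂ = 0.5689; interval 0.5689 ± 0.06209 gives (0.507, 0.631).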